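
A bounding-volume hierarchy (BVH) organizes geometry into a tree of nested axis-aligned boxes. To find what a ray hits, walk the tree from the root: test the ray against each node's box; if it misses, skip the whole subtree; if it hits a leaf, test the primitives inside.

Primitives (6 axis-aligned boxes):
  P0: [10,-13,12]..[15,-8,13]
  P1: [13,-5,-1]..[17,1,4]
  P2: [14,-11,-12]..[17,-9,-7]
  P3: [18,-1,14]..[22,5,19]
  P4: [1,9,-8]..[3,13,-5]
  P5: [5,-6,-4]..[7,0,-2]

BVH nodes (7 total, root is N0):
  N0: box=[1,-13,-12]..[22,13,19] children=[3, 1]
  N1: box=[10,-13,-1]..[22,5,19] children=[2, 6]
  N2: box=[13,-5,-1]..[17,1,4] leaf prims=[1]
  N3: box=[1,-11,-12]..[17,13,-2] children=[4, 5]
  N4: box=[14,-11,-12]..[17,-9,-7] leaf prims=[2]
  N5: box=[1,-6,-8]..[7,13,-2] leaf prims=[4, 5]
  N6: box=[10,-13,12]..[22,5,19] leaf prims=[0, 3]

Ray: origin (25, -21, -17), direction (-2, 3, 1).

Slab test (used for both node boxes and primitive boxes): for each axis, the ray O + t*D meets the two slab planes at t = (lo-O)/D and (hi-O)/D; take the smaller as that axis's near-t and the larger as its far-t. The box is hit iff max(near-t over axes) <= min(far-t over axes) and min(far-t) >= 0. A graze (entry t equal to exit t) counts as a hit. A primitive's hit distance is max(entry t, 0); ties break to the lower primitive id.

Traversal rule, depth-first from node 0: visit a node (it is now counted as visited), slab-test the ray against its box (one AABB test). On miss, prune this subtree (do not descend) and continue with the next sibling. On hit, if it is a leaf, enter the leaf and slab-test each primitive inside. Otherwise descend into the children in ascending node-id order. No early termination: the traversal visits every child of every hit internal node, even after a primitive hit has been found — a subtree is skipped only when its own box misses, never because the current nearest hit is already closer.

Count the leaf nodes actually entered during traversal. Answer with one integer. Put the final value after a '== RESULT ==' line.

Walk:
N0 x:[3/2,12] y:[8/3,34/3] z:[5,36] -> hit [5,34/3], descend [1, 3]
  N1 x:[3/2,15/2] y:[8/3,26/3] z:[16,36] -> miss, prune
  N3 x:[4,12] y:[10/3,34/3] z:[5,15] -> hit [5,34/3], descend [4, 5]
    N4 x:[4,11/2] y:[10/3,4] z:[5,10] -> miss, prune
    N5 x:[9,12] y:[5,34/3] z:[9,15] -> hit [9,34/3] leaf, test {P4@t=11, P5(miss)}

Summary -> nodes [0, 1, 3, 4, 5]; box-tests=5; leaf-entries=1; first=P4

== RESULT ==
1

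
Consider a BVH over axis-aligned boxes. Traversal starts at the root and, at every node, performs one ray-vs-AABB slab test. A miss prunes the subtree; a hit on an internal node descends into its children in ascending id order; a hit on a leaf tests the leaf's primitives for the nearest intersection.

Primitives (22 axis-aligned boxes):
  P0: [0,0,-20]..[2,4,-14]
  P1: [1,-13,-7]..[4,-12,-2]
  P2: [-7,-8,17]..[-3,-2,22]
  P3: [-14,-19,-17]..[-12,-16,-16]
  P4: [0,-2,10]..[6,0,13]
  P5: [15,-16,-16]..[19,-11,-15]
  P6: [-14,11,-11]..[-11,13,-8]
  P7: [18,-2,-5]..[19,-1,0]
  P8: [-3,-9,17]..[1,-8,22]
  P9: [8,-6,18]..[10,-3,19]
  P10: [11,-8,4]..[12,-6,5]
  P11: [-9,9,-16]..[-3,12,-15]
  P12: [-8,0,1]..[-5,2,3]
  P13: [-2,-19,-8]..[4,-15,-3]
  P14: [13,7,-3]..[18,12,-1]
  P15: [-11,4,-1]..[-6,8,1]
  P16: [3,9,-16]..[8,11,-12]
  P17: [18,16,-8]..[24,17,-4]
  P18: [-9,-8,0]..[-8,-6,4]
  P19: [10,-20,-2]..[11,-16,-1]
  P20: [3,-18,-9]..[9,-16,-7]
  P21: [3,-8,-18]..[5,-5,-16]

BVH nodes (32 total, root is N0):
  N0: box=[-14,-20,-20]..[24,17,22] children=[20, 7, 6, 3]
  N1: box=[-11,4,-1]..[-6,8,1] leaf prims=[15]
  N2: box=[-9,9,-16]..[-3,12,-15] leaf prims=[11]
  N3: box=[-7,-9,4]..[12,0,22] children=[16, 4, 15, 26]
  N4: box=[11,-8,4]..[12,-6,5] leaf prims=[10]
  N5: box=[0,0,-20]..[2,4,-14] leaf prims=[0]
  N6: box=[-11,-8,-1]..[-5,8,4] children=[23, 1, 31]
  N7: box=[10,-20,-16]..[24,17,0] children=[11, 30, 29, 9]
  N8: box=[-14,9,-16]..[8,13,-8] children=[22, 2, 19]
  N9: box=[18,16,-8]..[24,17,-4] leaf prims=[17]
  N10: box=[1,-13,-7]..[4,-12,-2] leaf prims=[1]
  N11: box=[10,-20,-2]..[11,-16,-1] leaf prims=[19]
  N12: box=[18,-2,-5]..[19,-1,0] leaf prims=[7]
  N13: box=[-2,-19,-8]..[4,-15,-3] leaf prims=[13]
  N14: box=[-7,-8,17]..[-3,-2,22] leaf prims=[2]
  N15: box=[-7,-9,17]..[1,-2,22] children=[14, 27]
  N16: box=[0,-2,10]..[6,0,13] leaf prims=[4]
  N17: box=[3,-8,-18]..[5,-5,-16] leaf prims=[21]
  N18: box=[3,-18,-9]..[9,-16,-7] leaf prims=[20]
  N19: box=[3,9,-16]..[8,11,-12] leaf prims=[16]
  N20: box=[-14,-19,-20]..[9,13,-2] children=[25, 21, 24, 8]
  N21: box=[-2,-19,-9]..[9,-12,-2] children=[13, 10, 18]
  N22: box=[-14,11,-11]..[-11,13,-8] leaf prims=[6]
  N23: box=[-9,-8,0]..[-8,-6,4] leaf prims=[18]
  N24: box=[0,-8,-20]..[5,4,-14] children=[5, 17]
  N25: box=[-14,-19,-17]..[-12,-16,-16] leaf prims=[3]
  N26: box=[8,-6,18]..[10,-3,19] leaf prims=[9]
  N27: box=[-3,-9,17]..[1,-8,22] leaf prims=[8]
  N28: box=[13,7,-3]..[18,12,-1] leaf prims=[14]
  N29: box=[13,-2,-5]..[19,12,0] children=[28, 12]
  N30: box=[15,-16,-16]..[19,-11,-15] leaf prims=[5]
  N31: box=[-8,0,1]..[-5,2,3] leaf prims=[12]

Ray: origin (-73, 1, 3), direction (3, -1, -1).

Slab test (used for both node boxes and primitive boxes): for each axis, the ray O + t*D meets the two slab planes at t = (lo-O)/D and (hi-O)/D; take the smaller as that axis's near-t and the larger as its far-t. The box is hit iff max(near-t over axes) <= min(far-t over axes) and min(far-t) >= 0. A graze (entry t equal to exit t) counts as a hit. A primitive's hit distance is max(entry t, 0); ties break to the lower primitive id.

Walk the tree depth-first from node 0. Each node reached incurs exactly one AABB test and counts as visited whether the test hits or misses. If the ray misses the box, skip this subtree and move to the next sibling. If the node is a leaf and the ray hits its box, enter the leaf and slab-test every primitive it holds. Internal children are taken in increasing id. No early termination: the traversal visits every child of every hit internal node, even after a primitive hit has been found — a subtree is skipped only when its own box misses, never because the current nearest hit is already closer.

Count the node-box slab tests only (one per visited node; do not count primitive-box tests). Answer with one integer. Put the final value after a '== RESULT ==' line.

Walk:
N0 x:[59/3,97/3] y:[-16,21] z:[-19,23] -> hit [59/3,21], descend [3, 6, 7, 20]
  N3 x:[22,85/3] y:[1,10] z:[-19,-1] -> miss, prune
  N6 x:[62/3,68/3] y:[-7,9] z:[-1,4] -> miss, prune
  N7 x:[83/3,97/3] y:[-16,21] z:[3,19] -> miss, prune
  N20 x:[59/3,82/3] y:[-12,20] z:[5,23] -> hit [59/3,20], descend [8, 21, 24, 25]
    N8 x:[59/3,27] y:[-12,-8] z:[11,19] -> miss, prune
    N21 x:[71/3,82/3] y:[13,20] z:[5,12] -> miss, prune
    N24 x:[73/3,26] y:[-3,9] z:[17,23] -> miss, prune
    N25 x:[59/3,61/3] y:[17,20] z:[19,20] -> hit [59/3,20] leaf, test {P3@t=59/3}

9 AABB tests over nodes [0, 3, 6, 7, 20, 8, 21, 24, 25]; 1 leaf entered; closest P3.

== RESULT ==
9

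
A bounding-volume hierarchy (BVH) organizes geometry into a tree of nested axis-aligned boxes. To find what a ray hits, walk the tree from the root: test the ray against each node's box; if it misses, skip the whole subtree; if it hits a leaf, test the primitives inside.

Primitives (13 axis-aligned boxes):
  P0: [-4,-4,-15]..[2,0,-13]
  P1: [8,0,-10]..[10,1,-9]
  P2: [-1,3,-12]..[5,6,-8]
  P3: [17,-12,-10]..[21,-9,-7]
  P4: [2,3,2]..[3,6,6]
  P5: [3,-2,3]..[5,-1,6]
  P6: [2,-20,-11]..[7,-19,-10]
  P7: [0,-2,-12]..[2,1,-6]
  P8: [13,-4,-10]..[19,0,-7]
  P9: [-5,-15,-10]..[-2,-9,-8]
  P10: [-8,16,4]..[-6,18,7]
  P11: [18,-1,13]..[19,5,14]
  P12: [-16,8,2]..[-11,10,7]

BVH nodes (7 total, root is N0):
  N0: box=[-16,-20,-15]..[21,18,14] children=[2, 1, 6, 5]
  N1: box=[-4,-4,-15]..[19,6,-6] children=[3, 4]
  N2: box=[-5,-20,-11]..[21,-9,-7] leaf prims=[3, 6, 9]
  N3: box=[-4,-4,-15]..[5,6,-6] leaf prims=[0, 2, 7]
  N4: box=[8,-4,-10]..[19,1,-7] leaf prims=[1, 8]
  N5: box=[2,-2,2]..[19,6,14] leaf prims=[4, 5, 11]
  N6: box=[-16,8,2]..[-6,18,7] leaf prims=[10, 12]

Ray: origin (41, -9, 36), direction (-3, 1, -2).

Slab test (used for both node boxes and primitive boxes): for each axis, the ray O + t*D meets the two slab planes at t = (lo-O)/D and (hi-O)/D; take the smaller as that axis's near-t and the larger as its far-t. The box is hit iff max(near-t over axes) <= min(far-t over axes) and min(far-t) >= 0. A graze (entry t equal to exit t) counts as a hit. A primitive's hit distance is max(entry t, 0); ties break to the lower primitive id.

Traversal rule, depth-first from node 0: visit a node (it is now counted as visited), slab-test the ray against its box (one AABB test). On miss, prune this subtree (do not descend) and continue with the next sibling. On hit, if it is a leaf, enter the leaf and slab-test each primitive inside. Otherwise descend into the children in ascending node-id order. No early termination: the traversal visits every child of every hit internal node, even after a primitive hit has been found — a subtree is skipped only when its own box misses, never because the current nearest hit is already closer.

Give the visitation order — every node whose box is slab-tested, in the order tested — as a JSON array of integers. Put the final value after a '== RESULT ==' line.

Trace the traversal:
N0 x:[20/3,19] y:[-11,27] z:[11,51/2] -> hit [11,19], descend [1, 2, 5, 6]
  N1 x:[22/3,15] y:[5,15] z:[21,51/2] -> miss, prune
  N2 x:[20/3,46/3] y:[-11,0] z:[43/2,47/2] -> miss, prune
  N5 x:[22/3,13] y:[7,15] z:[11,17] -> hit [11,13] leaf, test {P4(miss), P5(miss), P11(miss)}
  N6 x:[47/3,19] y:[17,27] z:[29/2,17] -> hit [17,17] leaf, test {P10(miss), P12(miss)}

5 AABB tests over nodes [0, 1, 2, 5, 6]; 2 leaves entered; closest miss.

== RESULT ==
[0, 1, 2, 5, 6]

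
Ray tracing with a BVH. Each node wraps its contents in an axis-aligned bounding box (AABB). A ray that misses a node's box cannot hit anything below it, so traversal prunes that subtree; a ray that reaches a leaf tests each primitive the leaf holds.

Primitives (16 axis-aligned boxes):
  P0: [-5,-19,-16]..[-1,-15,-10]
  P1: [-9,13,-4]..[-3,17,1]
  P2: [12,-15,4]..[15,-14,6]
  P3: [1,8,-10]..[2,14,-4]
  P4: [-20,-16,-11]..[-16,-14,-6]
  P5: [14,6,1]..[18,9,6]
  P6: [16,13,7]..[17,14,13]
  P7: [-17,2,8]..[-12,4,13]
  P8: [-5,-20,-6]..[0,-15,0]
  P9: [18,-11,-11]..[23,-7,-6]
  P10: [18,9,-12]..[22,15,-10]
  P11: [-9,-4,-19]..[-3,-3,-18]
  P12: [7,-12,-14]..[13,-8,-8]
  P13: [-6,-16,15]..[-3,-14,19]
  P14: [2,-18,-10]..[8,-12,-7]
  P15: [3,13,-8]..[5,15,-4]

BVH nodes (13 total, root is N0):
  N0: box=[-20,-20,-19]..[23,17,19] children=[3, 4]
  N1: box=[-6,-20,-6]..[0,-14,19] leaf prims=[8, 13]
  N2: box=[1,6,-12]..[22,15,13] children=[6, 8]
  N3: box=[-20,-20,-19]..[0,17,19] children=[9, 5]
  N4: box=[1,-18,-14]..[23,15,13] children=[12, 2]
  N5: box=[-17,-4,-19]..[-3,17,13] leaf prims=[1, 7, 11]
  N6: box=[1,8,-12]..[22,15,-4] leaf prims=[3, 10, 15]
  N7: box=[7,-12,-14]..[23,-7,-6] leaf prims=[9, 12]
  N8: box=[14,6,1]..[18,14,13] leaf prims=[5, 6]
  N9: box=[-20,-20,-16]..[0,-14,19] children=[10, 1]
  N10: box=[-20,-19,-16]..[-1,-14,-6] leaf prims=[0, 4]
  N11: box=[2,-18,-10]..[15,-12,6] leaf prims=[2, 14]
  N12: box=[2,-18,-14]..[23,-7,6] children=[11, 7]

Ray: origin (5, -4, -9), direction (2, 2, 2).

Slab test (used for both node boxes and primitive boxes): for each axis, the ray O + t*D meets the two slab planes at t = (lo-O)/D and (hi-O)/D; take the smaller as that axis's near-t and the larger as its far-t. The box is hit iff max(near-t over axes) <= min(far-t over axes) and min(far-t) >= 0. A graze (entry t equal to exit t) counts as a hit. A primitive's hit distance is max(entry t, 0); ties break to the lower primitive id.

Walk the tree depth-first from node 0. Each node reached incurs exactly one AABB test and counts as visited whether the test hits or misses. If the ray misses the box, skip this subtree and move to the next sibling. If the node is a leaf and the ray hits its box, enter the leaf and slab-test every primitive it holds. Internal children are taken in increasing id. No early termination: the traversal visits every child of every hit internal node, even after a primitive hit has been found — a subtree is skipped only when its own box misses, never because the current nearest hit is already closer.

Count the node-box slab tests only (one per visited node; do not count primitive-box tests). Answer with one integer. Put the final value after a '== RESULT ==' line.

Trace the traversal:
N0 x:[-25/2,9] y:[-8,21/2] z:[-5,14] -> hit [-5,9], descend [3, 4]
  N3 x:[-25/2,-5/2] y:[-8,21/2] z:[-5,14] -> miss, prune
  N4 x:[-2,9] y:[-7,19/2] z:[-5/2,11] -> hit [-2,9], descend [2, 12]
    N2 x:[-2,17/2] y:[5,19/2] z:[-3/2,11] -> hit [5,17/2], descend [6, 8]
      N6 x:[-2,17/2] y:[6,19/2] z:[-3/2,5/2] -> miss, prune
      N8 x:[9/2,13/2] y:[5,9] z:[5,11] -> hit [5,13/2] leaf, test {P5@t=5, P6(miss)}
    N12 x:[-3/2,9] y:[-7,-3/2] z:[-5/2,15/2] -> miss, prune

Summary -> nodes [0, 3, 4, 2, 6, 8, 12]; box-tests=7; leaf-entries=1; first=P5

== RESULT ==
7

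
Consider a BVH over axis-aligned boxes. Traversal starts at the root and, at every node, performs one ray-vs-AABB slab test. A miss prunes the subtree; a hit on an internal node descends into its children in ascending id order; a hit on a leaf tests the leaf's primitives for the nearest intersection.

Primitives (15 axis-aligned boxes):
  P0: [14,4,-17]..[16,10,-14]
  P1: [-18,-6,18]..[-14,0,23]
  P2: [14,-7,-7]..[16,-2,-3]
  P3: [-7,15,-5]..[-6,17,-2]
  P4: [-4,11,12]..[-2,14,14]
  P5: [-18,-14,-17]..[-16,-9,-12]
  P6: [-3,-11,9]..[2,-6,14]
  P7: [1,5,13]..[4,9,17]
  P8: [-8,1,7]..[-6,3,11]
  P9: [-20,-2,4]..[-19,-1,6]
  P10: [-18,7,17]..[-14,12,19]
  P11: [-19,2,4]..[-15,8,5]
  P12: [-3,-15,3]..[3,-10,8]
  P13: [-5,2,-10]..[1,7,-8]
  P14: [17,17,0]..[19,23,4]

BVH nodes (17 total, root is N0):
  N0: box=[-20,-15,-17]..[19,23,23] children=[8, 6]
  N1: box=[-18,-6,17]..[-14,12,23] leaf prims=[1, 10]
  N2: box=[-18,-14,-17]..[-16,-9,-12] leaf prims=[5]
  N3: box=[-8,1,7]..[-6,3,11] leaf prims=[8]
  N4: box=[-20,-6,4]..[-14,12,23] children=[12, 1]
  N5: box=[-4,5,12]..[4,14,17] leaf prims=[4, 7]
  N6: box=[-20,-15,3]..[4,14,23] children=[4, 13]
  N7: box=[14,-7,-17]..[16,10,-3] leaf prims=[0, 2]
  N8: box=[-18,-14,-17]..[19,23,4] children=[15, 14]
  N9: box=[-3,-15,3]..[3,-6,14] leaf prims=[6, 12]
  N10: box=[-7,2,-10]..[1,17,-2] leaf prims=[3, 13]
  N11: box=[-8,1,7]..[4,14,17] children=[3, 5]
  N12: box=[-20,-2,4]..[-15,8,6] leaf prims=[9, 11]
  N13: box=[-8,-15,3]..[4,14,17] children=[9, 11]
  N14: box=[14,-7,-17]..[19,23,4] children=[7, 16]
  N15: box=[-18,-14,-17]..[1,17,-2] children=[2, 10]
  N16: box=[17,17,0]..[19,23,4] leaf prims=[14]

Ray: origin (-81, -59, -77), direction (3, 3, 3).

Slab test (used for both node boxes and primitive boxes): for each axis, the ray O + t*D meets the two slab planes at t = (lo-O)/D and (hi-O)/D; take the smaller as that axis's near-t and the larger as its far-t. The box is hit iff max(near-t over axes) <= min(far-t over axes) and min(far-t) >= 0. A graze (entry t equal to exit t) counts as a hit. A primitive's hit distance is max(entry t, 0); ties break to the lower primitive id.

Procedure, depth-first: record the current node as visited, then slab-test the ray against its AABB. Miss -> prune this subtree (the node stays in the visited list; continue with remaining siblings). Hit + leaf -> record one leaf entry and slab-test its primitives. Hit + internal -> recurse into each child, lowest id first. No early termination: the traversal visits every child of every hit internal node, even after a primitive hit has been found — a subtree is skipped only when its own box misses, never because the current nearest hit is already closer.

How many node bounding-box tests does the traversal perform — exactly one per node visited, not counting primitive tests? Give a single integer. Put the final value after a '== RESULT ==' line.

Trace the traversal:
N0 x:[61/3,100/3] y:[44/3,82/3] z:[20,100/3] -> hit [61/3,82/3], descend [6, 8]
  N6 x:[61/3,85/3] y:[44/3,73/3] z:[80/3,100/3] -> miss, prune
  N8 x:[21,100/3] y:[15,82/3] z:[20,27] -> hit [21,27], descend [14, 15]
    N14 x:[95/3,100/3] y:[52/3,82/3] z:[20,27] -> miss, prune
    N15 x:[21,82/3] y:[15,76/3] z:[20,25] -> hit [21,25], descend [2, 10]
      N2 x:[21,65/3] y:[15,50/3] z:[20,65/3] -> miss, prune
      N10 x:[74/3,82/3] y:[61/3,76/3] z:[67/3,25] -> hit [74/3,25] leaf, test {P3@t=74/3, P13(miss)}

order=[0, 6, 8, 14, 15, 2, 10]  |boxes|=7  |leaves|=1  hit=P3

== RESULT ==
7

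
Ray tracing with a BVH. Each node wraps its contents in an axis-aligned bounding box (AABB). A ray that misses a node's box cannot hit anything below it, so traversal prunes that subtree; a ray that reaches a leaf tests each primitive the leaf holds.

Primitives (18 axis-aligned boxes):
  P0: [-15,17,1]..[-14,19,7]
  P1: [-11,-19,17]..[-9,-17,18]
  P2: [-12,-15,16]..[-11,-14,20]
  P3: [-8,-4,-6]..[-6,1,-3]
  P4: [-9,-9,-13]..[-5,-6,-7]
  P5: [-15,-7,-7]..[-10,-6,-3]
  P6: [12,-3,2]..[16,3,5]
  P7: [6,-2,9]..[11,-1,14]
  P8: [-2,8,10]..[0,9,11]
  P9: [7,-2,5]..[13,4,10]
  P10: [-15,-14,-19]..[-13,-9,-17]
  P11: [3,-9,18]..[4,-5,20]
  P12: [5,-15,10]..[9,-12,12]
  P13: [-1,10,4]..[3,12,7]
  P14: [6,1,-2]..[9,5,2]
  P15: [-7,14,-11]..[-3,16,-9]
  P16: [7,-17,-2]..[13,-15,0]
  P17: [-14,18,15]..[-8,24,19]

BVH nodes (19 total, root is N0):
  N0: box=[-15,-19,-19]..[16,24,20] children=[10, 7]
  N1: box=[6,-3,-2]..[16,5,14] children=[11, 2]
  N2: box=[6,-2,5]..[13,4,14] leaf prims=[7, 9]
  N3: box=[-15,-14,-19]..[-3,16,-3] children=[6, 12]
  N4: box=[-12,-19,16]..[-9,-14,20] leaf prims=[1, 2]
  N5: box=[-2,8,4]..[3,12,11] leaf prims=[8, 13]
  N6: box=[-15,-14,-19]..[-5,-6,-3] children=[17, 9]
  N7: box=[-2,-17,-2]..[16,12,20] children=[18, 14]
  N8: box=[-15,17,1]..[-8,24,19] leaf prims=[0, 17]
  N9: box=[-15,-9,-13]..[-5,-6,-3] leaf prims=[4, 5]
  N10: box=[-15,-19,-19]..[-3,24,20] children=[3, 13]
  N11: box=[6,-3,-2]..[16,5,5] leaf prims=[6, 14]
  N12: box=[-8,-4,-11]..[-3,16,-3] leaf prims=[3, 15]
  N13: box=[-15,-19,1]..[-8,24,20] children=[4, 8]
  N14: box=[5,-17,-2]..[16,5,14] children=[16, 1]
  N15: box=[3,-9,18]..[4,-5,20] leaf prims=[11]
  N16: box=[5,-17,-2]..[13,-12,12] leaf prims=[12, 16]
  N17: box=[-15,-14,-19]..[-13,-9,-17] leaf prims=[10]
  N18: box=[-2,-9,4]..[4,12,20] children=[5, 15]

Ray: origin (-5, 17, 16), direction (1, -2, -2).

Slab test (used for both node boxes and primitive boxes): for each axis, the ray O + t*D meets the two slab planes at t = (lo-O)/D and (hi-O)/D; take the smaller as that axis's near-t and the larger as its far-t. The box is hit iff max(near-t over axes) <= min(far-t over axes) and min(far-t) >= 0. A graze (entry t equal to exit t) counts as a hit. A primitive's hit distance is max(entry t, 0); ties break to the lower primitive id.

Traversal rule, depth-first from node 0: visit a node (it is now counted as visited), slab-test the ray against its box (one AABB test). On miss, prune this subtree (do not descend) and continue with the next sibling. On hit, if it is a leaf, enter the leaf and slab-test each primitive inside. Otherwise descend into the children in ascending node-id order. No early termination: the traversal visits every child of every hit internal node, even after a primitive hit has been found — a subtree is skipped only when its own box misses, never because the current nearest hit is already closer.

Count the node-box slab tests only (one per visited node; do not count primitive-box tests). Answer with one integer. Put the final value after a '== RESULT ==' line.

Trace the traversal:
N0 x:[-10,21] y:[-7/2,18] z:[-2,35/2] -> hit [-2,35/2], descend [7, 10]
  N7 x:[3,21] y:[5/2,17] z:[-2,9] -> hit [3,9], descend [14, 18]
    N14 x:[10,21] y:[6,17] z:[1,9] -> miss, prune
    N18 x:[3,9] y:[5/2,13] z:[-2,6] -> hit [3,6], descend [5, 15]
      N5 x:[3,8] y:[5/2,9/2] z:[5/2,6] -> hit [3,9/2] leaf, test {P8(miss), P13(miss)}
      N15 x:[8,9] y:[11,13] z:[-2,-1] -> miss, prune
  N10 x:[-10,2] y:[-7/2,18] z:[-2,35/2] -> hit [-2,2], descend [3, 13]
    N3 x:[-10,2] y:[1/2,31/2] z:[19/2,35/2] -> miss, prune
    N13 x:[-10,-3] y:[-7/2,18] z:[-2,15/2] -> miss, prune

order=[0, 7, 14, 18, 5, 15, 10, 3, 13]  |boxes|=9  |leaves|=1  hit=miss

== RESULT ==
9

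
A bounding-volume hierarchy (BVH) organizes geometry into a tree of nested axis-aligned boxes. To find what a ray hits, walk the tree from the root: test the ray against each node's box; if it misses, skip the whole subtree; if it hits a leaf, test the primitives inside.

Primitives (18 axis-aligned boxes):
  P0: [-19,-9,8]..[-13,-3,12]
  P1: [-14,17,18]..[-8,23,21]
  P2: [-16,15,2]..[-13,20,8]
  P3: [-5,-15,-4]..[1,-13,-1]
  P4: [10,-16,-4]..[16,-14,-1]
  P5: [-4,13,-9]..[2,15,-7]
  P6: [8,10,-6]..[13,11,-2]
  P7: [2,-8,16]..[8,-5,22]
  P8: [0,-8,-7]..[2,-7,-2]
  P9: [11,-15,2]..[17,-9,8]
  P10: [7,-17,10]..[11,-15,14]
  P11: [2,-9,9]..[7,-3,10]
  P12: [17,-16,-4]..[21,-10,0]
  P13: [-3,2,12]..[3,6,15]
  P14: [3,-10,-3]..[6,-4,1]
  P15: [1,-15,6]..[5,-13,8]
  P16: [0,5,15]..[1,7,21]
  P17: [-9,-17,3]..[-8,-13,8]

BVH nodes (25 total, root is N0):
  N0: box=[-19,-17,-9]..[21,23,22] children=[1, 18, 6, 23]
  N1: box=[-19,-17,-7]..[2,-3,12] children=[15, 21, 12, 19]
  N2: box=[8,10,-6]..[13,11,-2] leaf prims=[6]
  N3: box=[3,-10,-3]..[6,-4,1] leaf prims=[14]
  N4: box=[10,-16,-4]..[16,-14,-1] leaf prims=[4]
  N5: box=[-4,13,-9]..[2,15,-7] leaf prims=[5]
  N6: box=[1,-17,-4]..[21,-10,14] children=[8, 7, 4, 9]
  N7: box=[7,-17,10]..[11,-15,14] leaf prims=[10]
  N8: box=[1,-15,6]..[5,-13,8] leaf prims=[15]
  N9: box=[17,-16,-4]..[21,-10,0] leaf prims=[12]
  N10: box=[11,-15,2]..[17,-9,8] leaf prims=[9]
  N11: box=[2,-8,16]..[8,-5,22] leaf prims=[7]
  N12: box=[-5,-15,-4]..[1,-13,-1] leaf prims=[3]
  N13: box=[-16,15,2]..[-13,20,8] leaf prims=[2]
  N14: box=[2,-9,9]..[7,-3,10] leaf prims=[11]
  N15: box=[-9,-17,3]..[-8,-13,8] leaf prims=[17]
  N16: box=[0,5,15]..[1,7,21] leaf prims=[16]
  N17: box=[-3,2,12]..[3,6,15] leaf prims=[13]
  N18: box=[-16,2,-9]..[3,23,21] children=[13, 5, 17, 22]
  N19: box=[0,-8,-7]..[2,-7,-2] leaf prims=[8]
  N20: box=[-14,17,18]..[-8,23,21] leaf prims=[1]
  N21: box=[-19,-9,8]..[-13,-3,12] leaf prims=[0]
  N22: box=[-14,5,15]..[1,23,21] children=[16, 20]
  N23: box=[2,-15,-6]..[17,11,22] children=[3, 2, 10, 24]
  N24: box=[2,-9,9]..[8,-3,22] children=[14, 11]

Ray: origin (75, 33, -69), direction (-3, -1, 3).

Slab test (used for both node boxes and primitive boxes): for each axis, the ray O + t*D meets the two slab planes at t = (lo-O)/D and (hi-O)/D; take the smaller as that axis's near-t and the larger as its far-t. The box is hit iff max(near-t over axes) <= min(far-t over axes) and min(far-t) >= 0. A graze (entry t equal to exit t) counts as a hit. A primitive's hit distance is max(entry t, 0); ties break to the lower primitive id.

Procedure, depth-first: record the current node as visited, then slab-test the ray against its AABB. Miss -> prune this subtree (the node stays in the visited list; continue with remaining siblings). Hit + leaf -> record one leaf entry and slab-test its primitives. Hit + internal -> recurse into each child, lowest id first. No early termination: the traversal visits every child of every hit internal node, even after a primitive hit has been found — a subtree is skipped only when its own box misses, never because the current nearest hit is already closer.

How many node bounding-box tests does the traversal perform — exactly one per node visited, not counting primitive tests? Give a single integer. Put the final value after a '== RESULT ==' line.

Traverse from the root:
N0 x:[18,94/3] y:[10,50] z:[20,91/3] -> hit [20,91/3], descend [1, 6, 18, 23]
  N1 x:[73/3,94/3] y:[36,50] z:[62/3,27] -> miss, prune
  N6 x:[18,74/3] y:[43,50] z:[65/3,83/3] -> miss, prune
  N18 x:[24,91/3] y:[10,31] z:[20,30] -> hit [24,30], descend [5, 13, 17, 22]
    N5 x:[73/3,79/3] y:[18,20] z:[20,62/3] -> miss, prune
    N13 x:[88/3,91/3] y:[13,18] z:[71/3,77/3] -> miss, prune
    N17 x:[24,26] y:[27,31] z:[27,28] -> miss, prune
    N22 x:[74/3,89/3] y:[10,28] z:[28,30] -> hit [28,28], descend [16, 20]
      N16 x:[74/3,25] y:[26,28] z:[28,30] -> miss, prune
      N20 x:[83/3,89/3] y:[10,16] z:[29,30] -> miss, prune
  N23 x:[58/3,73/3] y:[22,48] z:[21,91/3] -> hit [22,73/3], descend [2, 3, 10, 24]
    N2 x:[62/3,67/3] y:[22,23] z:[21,67/3] -> hit [22,67/3] leaf, test {P6@t=22}
    N3 x:[23,24] y:[37,43] z:[22,70/3] -> miss, prune
    N10 x:[58/3,64/3] y:[42,48] z:[71/3,77/3] -> miss, prune
    N24 x:[67/3,73/3] y:[36,42] z:[26,91/3] -> miss, prune

order=[0, 1, 6, 18, 5, 13, 17, 22, 16, 20, 23, 2, 3, 10, 24]  |boxes|=15  |leaves|=1  hit=P6

== RESULT ==
15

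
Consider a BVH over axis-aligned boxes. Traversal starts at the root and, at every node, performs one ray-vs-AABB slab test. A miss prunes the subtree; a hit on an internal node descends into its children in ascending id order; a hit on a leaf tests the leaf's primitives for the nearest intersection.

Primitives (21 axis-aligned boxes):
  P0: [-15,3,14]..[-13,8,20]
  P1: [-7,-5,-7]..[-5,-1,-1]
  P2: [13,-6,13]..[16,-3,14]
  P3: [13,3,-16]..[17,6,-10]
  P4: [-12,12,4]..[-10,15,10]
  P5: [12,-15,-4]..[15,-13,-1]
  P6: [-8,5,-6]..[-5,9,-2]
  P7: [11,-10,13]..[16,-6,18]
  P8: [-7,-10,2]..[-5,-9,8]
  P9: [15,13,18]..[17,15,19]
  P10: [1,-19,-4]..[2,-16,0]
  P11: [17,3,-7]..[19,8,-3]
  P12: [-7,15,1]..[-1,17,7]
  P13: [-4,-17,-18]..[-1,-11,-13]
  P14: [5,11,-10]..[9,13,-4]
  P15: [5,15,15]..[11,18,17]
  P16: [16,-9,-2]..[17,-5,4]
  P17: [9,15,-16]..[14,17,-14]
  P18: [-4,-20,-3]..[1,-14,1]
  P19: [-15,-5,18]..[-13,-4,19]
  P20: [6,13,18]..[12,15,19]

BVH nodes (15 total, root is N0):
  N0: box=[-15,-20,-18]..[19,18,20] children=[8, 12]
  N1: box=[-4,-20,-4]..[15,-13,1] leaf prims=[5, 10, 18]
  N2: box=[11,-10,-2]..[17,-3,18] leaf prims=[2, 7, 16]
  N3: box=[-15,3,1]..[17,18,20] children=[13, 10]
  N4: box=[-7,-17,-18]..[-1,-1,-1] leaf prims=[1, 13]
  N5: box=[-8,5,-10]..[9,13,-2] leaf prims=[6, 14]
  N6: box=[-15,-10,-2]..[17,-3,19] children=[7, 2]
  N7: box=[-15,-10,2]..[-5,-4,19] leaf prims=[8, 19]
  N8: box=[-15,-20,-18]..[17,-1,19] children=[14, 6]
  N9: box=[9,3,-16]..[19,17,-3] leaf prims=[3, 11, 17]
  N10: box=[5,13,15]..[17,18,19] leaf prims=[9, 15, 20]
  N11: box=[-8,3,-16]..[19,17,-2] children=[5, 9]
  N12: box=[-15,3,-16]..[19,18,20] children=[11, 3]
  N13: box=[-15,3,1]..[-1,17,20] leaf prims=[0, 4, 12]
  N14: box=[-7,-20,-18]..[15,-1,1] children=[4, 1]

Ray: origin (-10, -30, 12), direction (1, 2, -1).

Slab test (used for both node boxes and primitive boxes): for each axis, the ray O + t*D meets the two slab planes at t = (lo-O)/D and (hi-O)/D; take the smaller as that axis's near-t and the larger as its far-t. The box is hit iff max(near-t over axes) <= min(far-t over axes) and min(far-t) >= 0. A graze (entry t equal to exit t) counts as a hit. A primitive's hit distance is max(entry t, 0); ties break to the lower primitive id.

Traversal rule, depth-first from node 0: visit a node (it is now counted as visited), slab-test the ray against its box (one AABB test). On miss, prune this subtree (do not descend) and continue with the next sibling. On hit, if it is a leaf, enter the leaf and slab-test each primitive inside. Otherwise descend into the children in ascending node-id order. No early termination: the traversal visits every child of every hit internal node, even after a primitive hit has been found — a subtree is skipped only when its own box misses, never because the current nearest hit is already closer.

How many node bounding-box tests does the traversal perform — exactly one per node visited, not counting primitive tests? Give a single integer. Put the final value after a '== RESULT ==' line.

Traverse from the root:
N0 x:[-5,29] y:[5,24] z:[-8,30] -> hit [5,24], descend [8, 12]
  N8 x:[-5,27] y:[5,29/2] z:[-7,30] -> hit [5,29/2], descend [6, 14]
    N6 x:[-5,27] y:[10,27/2] z:[-7,14] -> hit [10,27/2], descend [2, 7]
      N2 x:[21,27] y:[10,27/2] z:[-6,14] -> miss, prune
      N7 x:[-5,5] y:[10,13] z:[-7,10] -> miss, prune
    N14 x:[3,25] y:[5,29/2] z:[11,30] -> hit [11,29/2], descend [1, 4]
      N1 x:[6,25] y:[5,17/2] z:[11,16] -> miss, prune
      N4 x:[3,9] y:[13/2,29/2] z:[13,30] -> miss, prune
  N12 x:[-5,29] y:[33/2,24] z:[-8,28] -> hit [33/2,24], descend [3, 11]
    N3 x:[-5,27] y:[33/2,24] z:[-8,11] -> miss, prune
    N11 x:[2,29] y:[33/2,47/2] z:[14,28] -> hit [33/2,47/2], descend [5, 9]
      N5 x:[2,19] y:[35/2,43/2] z:[14,22] -> hit [35/2,19] leaf, test {P6(miss), P14(miss)}
      N9 x:[19,29] y:[33/2,47/2] z:[15,28] -> hit [19,47/2] leaf, test {P3(miss), P11(miss), P17(miss)}

Summary -> nodes [0, 8, 6, 2, 7, 14, 1, 4, 12, 3, 11, 5, 9]; box-tests=13; leaf-entries=2; first=miss

== RESULT ==
13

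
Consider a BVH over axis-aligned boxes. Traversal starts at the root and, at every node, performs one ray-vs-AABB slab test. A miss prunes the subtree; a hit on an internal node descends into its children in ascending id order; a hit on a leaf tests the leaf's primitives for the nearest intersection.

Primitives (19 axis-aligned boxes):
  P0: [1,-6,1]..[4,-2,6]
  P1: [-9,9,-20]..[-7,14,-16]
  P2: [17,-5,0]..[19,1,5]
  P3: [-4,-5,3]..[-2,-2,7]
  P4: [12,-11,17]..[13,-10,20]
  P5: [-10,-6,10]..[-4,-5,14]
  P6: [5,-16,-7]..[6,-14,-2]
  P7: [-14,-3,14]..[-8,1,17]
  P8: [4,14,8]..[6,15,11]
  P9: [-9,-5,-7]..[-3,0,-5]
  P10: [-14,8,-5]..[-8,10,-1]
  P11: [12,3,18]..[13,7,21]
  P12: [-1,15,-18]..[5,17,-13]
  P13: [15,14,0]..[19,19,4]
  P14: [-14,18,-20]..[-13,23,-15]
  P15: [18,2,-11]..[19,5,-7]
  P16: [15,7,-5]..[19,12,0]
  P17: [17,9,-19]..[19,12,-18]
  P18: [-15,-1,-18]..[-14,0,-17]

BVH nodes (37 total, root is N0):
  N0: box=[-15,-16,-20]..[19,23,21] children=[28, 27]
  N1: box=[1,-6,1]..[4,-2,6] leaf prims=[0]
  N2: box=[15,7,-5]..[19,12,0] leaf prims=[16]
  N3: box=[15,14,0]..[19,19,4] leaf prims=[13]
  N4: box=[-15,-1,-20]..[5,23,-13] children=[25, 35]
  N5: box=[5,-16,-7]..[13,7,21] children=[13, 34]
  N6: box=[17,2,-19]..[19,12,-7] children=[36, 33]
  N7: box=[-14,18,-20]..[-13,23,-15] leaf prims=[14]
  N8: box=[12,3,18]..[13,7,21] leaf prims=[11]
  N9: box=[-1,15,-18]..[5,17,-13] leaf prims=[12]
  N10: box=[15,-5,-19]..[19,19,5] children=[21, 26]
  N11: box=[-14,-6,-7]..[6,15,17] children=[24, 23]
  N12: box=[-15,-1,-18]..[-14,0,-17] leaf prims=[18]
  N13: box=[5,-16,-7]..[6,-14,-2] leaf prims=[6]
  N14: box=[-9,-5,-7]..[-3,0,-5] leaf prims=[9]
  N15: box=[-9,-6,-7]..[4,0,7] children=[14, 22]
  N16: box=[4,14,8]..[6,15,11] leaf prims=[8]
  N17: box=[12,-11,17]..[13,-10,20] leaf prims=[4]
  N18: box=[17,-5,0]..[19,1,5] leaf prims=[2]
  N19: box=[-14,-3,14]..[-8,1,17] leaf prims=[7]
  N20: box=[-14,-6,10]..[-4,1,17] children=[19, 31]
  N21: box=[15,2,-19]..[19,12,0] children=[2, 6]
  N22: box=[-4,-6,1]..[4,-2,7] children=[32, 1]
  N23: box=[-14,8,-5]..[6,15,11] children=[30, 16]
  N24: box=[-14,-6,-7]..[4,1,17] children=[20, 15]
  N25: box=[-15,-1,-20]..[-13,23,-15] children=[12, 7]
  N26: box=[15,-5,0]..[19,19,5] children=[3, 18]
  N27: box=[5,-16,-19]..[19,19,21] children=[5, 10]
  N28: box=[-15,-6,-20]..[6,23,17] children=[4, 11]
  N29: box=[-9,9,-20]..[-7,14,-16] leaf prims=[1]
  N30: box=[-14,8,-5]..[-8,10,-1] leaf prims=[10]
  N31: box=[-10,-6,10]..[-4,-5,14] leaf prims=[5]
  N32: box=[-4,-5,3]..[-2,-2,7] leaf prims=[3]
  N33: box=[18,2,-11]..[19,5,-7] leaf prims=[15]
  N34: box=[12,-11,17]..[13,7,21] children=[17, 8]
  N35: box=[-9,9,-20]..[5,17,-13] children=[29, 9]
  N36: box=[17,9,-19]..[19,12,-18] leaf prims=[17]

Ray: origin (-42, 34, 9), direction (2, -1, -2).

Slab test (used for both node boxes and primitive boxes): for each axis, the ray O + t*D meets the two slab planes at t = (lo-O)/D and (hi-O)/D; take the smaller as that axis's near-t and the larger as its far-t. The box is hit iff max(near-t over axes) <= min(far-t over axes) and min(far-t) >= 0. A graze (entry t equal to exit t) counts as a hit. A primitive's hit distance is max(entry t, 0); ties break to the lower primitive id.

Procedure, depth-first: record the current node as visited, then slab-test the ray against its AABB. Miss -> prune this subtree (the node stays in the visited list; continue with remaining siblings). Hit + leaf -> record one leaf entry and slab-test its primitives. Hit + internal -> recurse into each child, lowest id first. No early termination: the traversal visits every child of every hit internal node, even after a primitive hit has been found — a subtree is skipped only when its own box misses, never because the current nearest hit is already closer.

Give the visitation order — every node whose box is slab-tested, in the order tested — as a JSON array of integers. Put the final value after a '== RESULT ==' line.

Traverse from the root:
N0 x:[27/2,61/2] y:[11,50] z:[-6,29/2] -> hit [27/2,29/2], descend [27, 28]
  N27 x:[47/2,61/2] y:[15,50] z:[-6,14] -> miss, prune
  N28 x:[27/2,24] y:[11,40] z:[-4,29/2] -> hit [27/2,29/2], descend [4, 11]
    N4 x:[27/2,47/2] y:[11,35] z:[11,29/2] -> hit [27/2,29/2], descend [25, 35]
      N25 x:[27/2,29/2] y:[11,35] z:[12,29/2] -> hit [27/2,29/2], descend [7, 12]
        N7 x:[14,29/2] y:[11,16] z:[12,29/2] -> hit [14,29/2] leaf, test {P14@t=14}
        N12 x:[27/2,14] y:[34,35] z:[13,27/2] -> miss, prune
      N35 x:[33/2,47/2] y:[17,25] z:[11,29/2] -> miss, prune
    N11 x:[14,24] y:[19,40] z:[-4,8] -> miss, prune

order=[0, 27, 28, 4, 25, 7, 12, 35, 11]  |boxes|=9  |leaves|=1  hit=P14

== RESULT ==
[0, 27, 28, 4, 25, 7, 12, 35, 11]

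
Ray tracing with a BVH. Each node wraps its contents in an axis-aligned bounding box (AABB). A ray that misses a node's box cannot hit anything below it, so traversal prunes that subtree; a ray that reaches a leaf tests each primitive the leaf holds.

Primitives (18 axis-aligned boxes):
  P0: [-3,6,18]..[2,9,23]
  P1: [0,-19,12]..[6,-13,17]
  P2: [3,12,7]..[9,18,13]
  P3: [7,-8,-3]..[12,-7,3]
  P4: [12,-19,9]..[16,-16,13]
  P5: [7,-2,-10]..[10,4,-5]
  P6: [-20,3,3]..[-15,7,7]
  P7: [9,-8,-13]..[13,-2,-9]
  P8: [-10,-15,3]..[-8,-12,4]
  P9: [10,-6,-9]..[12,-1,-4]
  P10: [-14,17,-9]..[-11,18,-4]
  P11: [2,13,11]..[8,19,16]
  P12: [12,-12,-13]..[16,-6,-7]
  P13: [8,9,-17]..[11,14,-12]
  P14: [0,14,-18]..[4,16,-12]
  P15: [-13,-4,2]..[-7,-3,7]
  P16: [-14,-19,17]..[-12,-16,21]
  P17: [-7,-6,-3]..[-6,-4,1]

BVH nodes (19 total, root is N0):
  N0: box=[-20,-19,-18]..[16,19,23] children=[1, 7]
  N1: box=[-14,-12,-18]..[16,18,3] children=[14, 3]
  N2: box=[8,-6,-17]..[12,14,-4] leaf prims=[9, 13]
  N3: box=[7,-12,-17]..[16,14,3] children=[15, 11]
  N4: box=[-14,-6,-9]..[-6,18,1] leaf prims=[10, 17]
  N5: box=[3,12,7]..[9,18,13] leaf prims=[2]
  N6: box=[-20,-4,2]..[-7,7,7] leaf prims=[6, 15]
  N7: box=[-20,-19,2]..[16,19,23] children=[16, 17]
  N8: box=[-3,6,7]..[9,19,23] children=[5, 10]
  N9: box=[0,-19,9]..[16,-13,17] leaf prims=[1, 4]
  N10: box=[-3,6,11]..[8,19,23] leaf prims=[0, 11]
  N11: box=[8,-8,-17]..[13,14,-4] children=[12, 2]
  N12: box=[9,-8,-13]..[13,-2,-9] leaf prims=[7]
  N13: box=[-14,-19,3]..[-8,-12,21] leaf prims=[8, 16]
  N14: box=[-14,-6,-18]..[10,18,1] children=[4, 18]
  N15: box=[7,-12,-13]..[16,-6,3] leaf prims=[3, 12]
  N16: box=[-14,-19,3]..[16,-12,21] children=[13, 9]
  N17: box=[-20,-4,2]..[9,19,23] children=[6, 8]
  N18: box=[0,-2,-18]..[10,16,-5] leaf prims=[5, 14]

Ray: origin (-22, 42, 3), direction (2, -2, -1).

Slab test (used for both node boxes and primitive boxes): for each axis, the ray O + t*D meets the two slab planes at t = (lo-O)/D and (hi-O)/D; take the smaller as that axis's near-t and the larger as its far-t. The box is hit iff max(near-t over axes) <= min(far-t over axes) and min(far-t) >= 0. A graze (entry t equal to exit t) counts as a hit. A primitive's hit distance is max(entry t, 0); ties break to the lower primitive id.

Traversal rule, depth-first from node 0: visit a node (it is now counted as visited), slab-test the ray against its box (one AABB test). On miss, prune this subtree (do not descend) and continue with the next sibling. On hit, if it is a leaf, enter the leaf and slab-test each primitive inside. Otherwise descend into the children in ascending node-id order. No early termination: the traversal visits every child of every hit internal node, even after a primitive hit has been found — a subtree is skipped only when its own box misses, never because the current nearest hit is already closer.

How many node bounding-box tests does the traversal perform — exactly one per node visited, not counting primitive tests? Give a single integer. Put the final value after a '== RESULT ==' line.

Walk:
N0 x:[1,19] y:[23/2,61/2] z:[-20,21] -> hit [23/2,19], descend [1, 7]
  N1 x:[4,19] y:[12,27] z:[0,21] -> hit [12,19], descend [3, 14]
    N3 x:[29/2,19] y:[14,27] z:[0,20] -> hit [29/2,19], descend [11, 15]
      N11 x:[15,35/2] y:[14,25] z:[7,20] -> hit [15,35/2], descend [2, 12]
        N2 x:[15,17] y:[14,24] z:[7,20] -> hit [15,17] leaf, test {P9(miss), P13@t=15}
        N12 x:[31/2,35/2] y:[22,25] z:[12,16] -> miss, prune
      N15 x:[29/2,19] y:[24,27] z:[0,16] -> miss, prune
    N14 x:[4,16] y:[12,24] z:[2,21] -> hit [12,16], descend [4, 18]
      N4 x:[4,8] y:[12,24] z:[2,12] -> miss, prune
      N18 x:[11,16] y:[13,22] z:[8,21] -> hit [13,16] leaf, test {P5(miss), P14(miss)}
  N7 x:[1,19] y:[23/2,61/2] z:[-20,1] -> miss, prune

order=[0, 1, 3, 11, 2, 12, 15, 14, 4, 18, 7]  |boxes|=11  |leaves|=2  hit=P13

== RESULT ==
11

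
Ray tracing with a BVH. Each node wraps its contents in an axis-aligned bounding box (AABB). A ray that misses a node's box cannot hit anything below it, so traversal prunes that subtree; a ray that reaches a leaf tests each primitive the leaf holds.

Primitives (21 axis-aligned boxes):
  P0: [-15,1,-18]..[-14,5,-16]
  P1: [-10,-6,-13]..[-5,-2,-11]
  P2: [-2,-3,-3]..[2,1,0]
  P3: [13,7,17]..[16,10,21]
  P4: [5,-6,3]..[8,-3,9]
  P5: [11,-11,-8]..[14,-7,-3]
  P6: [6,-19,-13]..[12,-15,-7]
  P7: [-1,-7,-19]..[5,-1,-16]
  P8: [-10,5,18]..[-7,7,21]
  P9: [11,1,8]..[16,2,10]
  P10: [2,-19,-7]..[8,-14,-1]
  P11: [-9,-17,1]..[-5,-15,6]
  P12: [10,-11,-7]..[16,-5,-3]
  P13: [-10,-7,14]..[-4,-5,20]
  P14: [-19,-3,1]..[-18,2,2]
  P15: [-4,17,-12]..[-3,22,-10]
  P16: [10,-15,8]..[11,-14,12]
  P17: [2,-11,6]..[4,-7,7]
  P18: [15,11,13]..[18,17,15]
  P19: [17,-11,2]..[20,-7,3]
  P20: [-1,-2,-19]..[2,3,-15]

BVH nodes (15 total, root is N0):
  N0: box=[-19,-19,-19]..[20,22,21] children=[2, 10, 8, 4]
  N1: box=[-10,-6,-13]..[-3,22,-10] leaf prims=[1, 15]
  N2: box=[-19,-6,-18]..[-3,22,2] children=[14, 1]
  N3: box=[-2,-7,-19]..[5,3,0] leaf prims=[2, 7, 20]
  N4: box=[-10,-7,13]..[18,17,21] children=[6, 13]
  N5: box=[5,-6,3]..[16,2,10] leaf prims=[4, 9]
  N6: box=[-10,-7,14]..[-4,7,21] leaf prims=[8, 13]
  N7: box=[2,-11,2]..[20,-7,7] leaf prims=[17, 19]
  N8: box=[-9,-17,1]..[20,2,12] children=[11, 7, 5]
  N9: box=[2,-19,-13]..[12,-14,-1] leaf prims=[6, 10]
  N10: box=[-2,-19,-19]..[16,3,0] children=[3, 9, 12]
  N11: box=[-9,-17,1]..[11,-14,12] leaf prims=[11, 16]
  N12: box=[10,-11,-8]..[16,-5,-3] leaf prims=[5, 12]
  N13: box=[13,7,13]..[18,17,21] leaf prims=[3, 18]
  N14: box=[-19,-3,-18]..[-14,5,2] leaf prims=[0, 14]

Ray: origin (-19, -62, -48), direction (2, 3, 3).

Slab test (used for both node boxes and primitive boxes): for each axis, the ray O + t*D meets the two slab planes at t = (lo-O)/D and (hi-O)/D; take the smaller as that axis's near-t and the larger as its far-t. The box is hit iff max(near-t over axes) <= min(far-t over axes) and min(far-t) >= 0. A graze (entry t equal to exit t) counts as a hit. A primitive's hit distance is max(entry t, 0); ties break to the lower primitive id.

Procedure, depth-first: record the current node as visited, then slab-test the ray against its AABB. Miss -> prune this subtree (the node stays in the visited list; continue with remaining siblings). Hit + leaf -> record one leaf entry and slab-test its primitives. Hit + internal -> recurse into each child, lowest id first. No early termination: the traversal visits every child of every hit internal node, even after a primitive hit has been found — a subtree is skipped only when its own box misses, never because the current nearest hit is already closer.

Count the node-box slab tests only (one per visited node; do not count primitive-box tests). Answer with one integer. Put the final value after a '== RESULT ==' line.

Trace the traversal:
N0 x:[0,39/2] y:[43/3,28] z:[29/3,23] -> hit [43/3,39/2], descend [2, 4, 8, 10]
  N2 x:[0,8] y:[56/3,28] z:[10,50/3] -> miss, prune
  N4 x:[9/2,37/2] y:[55/3,79/3] z:[61/3,23] -> miss, prune
  N8 x:[5,39/2] y:[15,64/3] z:[49/3,20] -> hit [49/3,39/2], descend [5, 7, 11]
    N5 x:[12,35/2] y:[56/3,64/3] z:[17,58/3] -> miss, prune
    N7 x:[21/2,39/2] y:[17,55/3] z:[50/3,55/3] -> hit [17,55/3] leaf, test {P17(miss), P19(miss)}
    N11 x:[5,15] y:[15,16] z:[49/3,20] -> miss, prune
  N10 x:[17/2,35/2] y:[43/3,65/3] z:[29/3,16] -> hit [43/3,16], descend [3, 9, 12]
    N3 x:[17/2,12] y:[55/3,65/3] z:[29/3,16] -> miss, prune
    N9 x:[21/2,31/2] y:[43/3,16] z:[35/3,47/3] -> hit [43/3,31/2] leaf, test {P6(miss), P10(miss)}
    N12 x:[29/2,35/2] y:[17,19] z:[40/3,15] -> miss, prune

11 AABB tests over nodes [0, 2, 4, 8, 5, 7, 11, 10, 3, 9, 12]; 2 leaves entered; closest miss.

== RESULT ==
11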